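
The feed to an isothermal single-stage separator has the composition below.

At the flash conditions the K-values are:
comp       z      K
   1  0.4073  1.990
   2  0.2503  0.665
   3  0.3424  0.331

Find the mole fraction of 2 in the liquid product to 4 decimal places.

x_2 = 0.2650

Rachford–Rice: g(V/F) = Σ zᵢ(Kᵢ−1)/(1+V/F(Kᵢ−1)) = 0.
Feasibility: ΣzᵢKᵢ = 1.0903, Σzᵢ/Kᵢ = 1.6155 — both > 1, two phases present.
Iterate (Newton) starting at V/F = 0.5:
  V/F = 0.5000: g = -0.17521, g' = -0.5652 → V/F = 0.1900
  V/F = 0.1900: g = -0.01258, g' = -0.5160 → V/F = 0.1656
  V/F = 0.1656: g = 0.00005, g' = -0.5200 → V/F = 0.1657
Converged at V/F = 0.1657.
Compositions from xᵢ = zᵢ/(1+V/F(Kᵢ−1)), yᵢ = Kᵢxᵢ:
  1: x = 0.3499, y = 0.6963
  2: x = 0.2650, y = 0.1762
  3: x = 0.3851, y = 0.1275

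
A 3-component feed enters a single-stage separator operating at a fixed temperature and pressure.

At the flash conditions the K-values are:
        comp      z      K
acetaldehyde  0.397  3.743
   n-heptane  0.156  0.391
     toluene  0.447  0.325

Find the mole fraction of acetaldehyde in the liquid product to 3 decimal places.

Newton–Raphson from ψ = 0.5:
  ψ = 0.500: g = -0.1328, g' = -1.115 → ψ = 0.381
  ψ = 0.381: g = 0.0028, g' = -1.182 → ψ = 0.383
Converged at ψ = 0.383.
Compositions from xᵢ = zᵢ/(1+ψ(Kᵢ−1)), yᵢ = Kᵢxᵢ:
  acetaldehyde: x = 0.194, y = 0.724
  n-heptane: x = 0.203, y = 0.080
  toluene: x = 0.603, y = 0.196

x_acetaldehyde = 0.194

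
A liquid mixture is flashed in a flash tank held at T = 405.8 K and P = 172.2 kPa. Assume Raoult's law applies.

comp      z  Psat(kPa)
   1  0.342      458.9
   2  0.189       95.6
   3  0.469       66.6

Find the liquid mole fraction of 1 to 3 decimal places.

Raoult's law: Kᵢ = Pᵢˢᵃᵗ/P = Pᵢˢᵃᵗ/172.2.
  K_1 = 458.9/172.2 = 2.66492, K_2 = 95.6/172.2 = 0.55517, K_3 = 66.6/172.2 = 0.38676
Let ψ = V/F and solve Σ zᵢ(Kᵢ−1)/(1+ψ(Kᵢ−1)) = 0.
Feasibility: ΣzᵢKᵢ = 1.198, Σzᵢ/Kᵢ = 1.681 — both > 1, two phases present.
Newton iteration, ψ⁰ = 0.65:
  ψ = 0.650: g = -0.3230, g' = -0.780 → ψ = 0.236
  ψ = 0.236: g = -0.0214, g' = -0.776 → ψ = 0.208
  ψ = 0.208: g = 0.0003, g' = -0.800 → ψ = 0.209
Converged at ψ = 0.209.
Compositions from xᵢ = zᵢ/(1+ψ(Kᵢ−1)), yᵢ = Kᵢxᵢ:
  1: x = 0.254, y = 0.676
  2: x = 0.208, y = 0.116
  3: x = 0.538, y = 0.208

x_1 = 0.254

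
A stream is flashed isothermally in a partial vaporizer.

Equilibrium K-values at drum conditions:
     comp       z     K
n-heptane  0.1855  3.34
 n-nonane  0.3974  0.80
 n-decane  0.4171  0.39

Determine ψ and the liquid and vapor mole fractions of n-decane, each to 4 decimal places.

Material balance + equilibrium reduce to Σ zᵢ(Kᵢ−1)/(1+ψ(Kᵢ−1)) = 0.
Check two-phase: ΣzᵢKᵢ = 1.1002 > 1 and Σzᵢ/Kᵢ = 1.6218 > 1, so g(0) = 0.1002 > 0 and g(1) = -0.6218 < 0.
Iterate (Newton) starting at ψ = 0.59:
  ψ = 0.5900: g = -0.30526, g' = -0.5785 → ψ = 0.0623
  ψ = 0.0623: g = 0.03390, g' = -0.9578 → ψ = 0.0977
  ψ = 0.0977: g = 0.00171, g' = -0.8650 → ψ = 0.0996
Converged at ψ = 0.0996.
Compositions from xᵢ = zᵢ/(1+ψ(Kᵢ−1)), yᵢ = Kᵢxᵢ:
  n-heptane: x = 0.1504, y = 0.5024
  n-nonane: x = 0.4055, y = 0.3244
  n-decane: x = 0.4441, y = 0.1732

ψ = 0.0996, x_n-decane = 0.4441, y_n-decane = 0.1732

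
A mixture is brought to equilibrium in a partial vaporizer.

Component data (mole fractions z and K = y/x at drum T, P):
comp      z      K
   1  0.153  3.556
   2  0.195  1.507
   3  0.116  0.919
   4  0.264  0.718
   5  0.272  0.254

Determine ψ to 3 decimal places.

Material balance + equilibrium reduce to Σ zᵢ(Kᵢ−1)/(1+ψ(Kᵢ−1)) = 0.
g(0) = ΣzᵢKᵢ − 1 = 0.203 and g(1) = 1 − Σzᵢ/Kᵢ = -0.737, so a root lies in (0, 1).
Newton–Raphson from ψ = 0.5:
  ψ = 0.500: g = -0.1695, g' = -0.639 → ψ = 0.235
  ψ = 0.235: g = -0.0024, g' = -0.678 → ψ = 0.231
Converged at ψ = 0.231.

ψ = 0.231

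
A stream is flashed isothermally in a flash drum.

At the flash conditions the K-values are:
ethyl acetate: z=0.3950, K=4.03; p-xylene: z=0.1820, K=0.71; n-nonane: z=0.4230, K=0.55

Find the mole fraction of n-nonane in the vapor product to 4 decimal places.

Material balance + equilibrium reduce to Σ zᵢ(Kᵢ−1)/(1+β(Kᵢ−1)) = 0.
Check two-phase: ΣzᵢKᵢ = 1.9537 > 1 and Σzᵢ/Kᵢ = 1.1234 > 1, so g(0) = 0.9537 > 0 and g(1) = -0.1234 < 0.
Newton iteration, β⁰ = 0.5:
  β = 0.5000: g = 0.16854, g' = -0.7369 → β = 0.7287
  β = 0.7287: g = 0.02293, g' = -0.5666 → β = 0.7692
  β = 0.7692: g = 0.00030, g' = -0.5526 → β = 0.7697
Converged at β = 0.7697.
Compositions from xᵢ = zᵢ/(1+β(Kᵢ−1)), yᵢ = Kᵢxᵢ:
  ethyl acetate: x = 0.1185, y = 0.4777
  p-xylene: x = 0.2343, y = 0.1664
  n-nonane: x = 0.6472, y = 0.3559

y_n-nonane = 0.3559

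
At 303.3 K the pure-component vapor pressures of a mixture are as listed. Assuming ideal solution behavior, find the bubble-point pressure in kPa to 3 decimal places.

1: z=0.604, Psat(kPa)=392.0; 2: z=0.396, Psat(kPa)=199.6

At the bubble point ψ → 0, so ΣzᵢKᵢ = 1 with Kᵢ = Pᵢˢᵃᵗ/P ⇒ P = ΣzᵢPᵢˢᵃᵗ.
P = 0.604·392.0 + 0.396·199.6 = 315.810 kPa

Pbub = 315.810 kPa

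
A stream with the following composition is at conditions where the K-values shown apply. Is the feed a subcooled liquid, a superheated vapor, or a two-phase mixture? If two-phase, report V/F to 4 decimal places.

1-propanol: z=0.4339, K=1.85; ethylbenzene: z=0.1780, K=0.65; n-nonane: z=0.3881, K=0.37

ΣzᵢKᵢ = 1.0620; Σzᵢ/Kᵢ = 1.5573.
Both exceed 1, so a two-phase solution exists.
Newton iteration, ψ⁰ = 0.38:
  ψ = 0.3800: g = -0.11455, g' = -0.4744 → ψ = 0.1385
  ψ = 0.1385: g = -0.00340, g' = -0.4599 → ψ = 0.1311
Converged at ψ = 0.1312.

two-phase, V/F = 0.1312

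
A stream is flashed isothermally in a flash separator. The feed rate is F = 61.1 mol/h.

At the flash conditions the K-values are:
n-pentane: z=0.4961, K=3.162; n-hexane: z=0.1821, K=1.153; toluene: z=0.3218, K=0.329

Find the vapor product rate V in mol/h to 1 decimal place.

V = 45.8 mol/h

Rachford–Rice: g(ψ) = Σ zᵢ(Kᵢ−1)/(1+ψ(Kᵢ−1)) = 0.
g(0) = ΣzᵢKᵢ − 1 = 0.8845 and g(1) = 1 − Σzᵢ/Kᵢ = -0.2929, so a root lies in (0, 1).
Newton–Raphson from ψ = 0.36:
  ψ = 0.3600: g = 0.34484, g' = -0.9890 → ψ = 0.7087
  ψ = 0.7087: g = 0.03700, g' = -0.8919 → ψ = 0.7502
  ψ = 0.7502: g = -0.00071, g' = -0.9282 → ψ = 0.7494
Converged at ψ = 0.7494.
Then V = ψ·F = 0.7494·61.1 = 45.8 mol/h and L = F − V = 15.3 mol/h.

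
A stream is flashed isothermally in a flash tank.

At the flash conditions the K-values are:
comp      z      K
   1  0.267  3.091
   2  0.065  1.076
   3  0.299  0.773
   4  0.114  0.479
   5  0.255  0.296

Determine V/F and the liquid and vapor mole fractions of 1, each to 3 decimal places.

Material balance + equilibrium reduce to Σ zᵢ(Kᵢ−1)/(1+V/F(Kᵢ−1)) = 0.
Check two-phase: ΣzᵢKᵢ = 1.256 > 1 and Σzᵢ/Kᵢ = 1.633 > 1, so g(0) = 0.256 > 0 and g(1) = -0.633 < 0.
Newton–Raphson from V/F = 0.46:
  V/F = 0.460: g = -0.1301, g' = -0.653 → V/F = 0.261
  V/F = 0.261: g = 0.0054, g' = -0.738 → V/F = 0.268
Converged at V/F = 0.268.
Compositions from xᵢ = zᵢ/(1+V/F(Kᵢ−1)), yᵢ = Kᵢxᵢ:
  1: x = 0.171, y = 0.529
  2: x = 0.064, y = 0.069
  3: x = 0.318, y = 0.246
  4: x = 0.133, y = 0.063
  5: x = 0.314, y = 0.093

V/F = 0.268, x_1 = 0.171, y_1 = 0.529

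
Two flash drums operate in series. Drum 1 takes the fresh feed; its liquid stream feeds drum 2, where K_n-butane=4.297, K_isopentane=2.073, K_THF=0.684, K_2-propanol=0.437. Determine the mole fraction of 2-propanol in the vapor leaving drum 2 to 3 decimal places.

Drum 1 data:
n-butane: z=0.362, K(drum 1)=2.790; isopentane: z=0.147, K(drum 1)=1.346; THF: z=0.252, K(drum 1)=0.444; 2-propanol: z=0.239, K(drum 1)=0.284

y_2-propanol (drum 2) = 0.197

Drum 1:
Rachford–Rice: g(ψ₁) = Σ zᵢ(Kᵢ−1)/(1+ψ₁(Kᵢ−1)) = 0.
Feasibility: ΣzᵢKᵢ = 1.388, Σzᵢ/Kᵢ = 1.648 — both > 1, two phases present.
Iterate (Newton) starting at ψ₁ = 0.5:
  ψ₁ = 0.500: g = -0.0753, g' = -0.783 → ψ₁ = 0.404
  ψ₁ = 0.404: g = -0.0006, g' = -0.776 → ψ₁ = 0.403
Converged at ψ₁ = 0.403.
Drum-1 compositions:
  n-butane: x = 0.210, y = 0.587
  isopentane: x = 0.129, y = 0.174
  THF: x = 0.325, y = 0.144
  2-propanol: x = 0.336, y = 0.095
Drum-2 feed = drum-1 liquid: z₂ = (0.2103, 0.1290, 0.3248, 0.3359).
Drum 2:
Let ψ₂ = V/F and solve Σ zᵢ(Kᵢ−1)/(1+ψ₂(Kᵢ−1)) = 0.
Feasibility: ΣzᵢKᵢ = 1.540, Σzᵢ/Kᵢ = 1.355 — both > 1, two phases present.
Iterate (Newton) starting at ψ₂ = 0.5:
  ψ₂ = 0.500: g = -0.0332, g' = -0.641 → ψ₂ = 0.448
  ψ₂ = 0.448: g = 0.0008, g' = -0.675 → ψ₂ = 0.449
Converged at ψ₂ = 0.449.
  n-butane: x = 0.085, y = 0.364
  isopentane: x = 0.087, y = 0.180
  THF: x = 0.379, y = 0.259
  2-propanol: x = 0.450, y = 0.197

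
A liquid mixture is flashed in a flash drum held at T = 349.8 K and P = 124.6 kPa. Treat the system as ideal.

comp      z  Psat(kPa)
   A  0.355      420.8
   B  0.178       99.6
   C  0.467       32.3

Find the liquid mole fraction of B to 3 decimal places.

Raoult's law: Kᵢ = Pᵢˢᵃᵗ/P = Pᵢˢᵃᵗ/124.6.
  K_A = 420.8/124.6 = 3.37721, K_B = 99.6/124.6 = 0.79936, K_C = 32.3/124.6 = 0.25923
Let ψ = V/F and solve Σ zᵢ(Kᵢ−1)/(1+ψ(Kᵢ−1)) = 0.
Check two-phase: ΣzᵢKᵢ = 1.462 > 1 and Σzᵢ/Kᵢ = 2.129 > 1, so g(0) = 0.462 > 0 and g(1) = -1.129 < 0.
Newton–Raphson from ψ = 0.53:
  ψ = 0.530: g = -0.2361, g' = -1.096 → ψ = 0.315
  ψ = 0.315: g = -0.0064, g' = -1.100 → ψ = 0.309
Converged at ψ = 0.309.
Compositions from xᵢ = zᵢ/(1+ψ(Kᵢ−1)), yᵢ = Kᵢxᵢ:
  A: x = 0.205, y = 0.691
  B: x = 0.190, y = 0.152
  C: x = 0.606, y = 0.157

x_B = 0.190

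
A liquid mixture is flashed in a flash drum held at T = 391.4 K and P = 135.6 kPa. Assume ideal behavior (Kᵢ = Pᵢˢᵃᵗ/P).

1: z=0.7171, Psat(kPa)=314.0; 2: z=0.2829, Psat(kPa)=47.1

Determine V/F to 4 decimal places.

Raoult's law: Kᵢ = Pᵢˢᵃᵗ/P = Pᵢˢᵃᵗ/135.6.
  K_1 = 314.0/135.6 = 2.315634, K_2 = 47.1/135.6 = 0.347345
Rachford–Rice: g(V/F) = Σ zᵢ(Kᵢ−1)/(1+V/F(Kᵢ−1)) = 0.
Feasibility: ΣzᵢKᵢ = 1.7588, Σzᵢ/Kᵢ = 1.1241 — both > 1, two phases present.
Binary case is linear: z₁(K₁−1)(1+V/F(K₂−1)) + z₂(K₂−1)(1+V/F(K₁−1)) = 0
⇒ V/F = [z₁(K₁−1)+z₂(K₂−1)] / [−(K₁−1)(K₂−1)] = 0.75881/0.85866 = 0.8837

V/F = 0.8837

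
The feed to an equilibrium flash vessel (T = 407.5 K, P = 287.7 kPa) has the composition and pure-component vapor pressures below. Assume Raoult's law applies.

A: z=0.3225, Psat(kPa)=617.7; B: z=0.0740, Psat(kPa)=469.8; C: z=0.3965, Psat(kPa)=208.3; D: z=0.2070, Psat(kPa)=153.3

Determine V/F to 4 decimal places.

V/F = 0.5581

Raoult's law: Kᵢ = Pᵢˢᵃᵗ/P = Pᵢˢᵃᵗ/287.7.
  K_A = 617.7/287.7 = 2.147028, K_B = 469.8/287.7 = 1.632951, K_C = 208.3/287.7 = 0.724018, K_D = 153.3/287.7 = 0.532847
Material balance + equilibrium reduce to Σ zᵢ(Kᵢ−1)/(1+V/F(Kᵢ−1)) = 0.
Feasibility: ΣzᵢKᵢ = 1.2106, Σzᵢ/Kᵢ = 1.1316 — both > 1, two phases present.
Newton iteration, V/F⁰ = 0.37:
  V/F = 0.3700: g = 0.05887, g' = -0.3321 → V/F = 0.5473
  V/F = 0.5473: g = 0.00323, g' = -0.2999 → V/F = 0.5581
Converged at V/F = 0.5581.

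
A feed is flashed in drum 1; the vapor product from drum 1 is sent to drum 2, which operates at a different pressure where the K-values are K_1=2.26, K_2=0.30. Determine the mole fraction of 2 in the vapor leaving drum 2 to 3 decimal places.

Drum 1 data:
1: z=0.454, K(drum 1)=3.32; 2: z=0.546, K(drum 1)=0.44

y_2 (drum 2) = 0.193

Drum 1:
Rachford–Rice: g(ψ₁) = Σ zᵢ(Kᵢ−1)/(1+ψ₁(Kᵢ−1)) = 0.
g(0) = ΣzᵢKᵢ − 1 = 0.748 and g(1) = 1 − Σzᵢ/Kᵢ = -0.378, so a root lies in (0, 1).
Binary case is linear: z₁(K₁−1)(1+ψ₁(K₂−1)) + z₂(K₂−1)(1+ψ₁(K₁−1)) = 0
⇒ ψ₁ = [z₁(K₁−1)+z₂(K₂−1)] / [−(K₁−1)(K₂−1)] = 0.7475/1.2992 = 0.575
Drum-1 compositions:
  1: x = 0.194, y = 0.646
  2: x = 0.806, y = 0.354
Drum-2 feed = drum-1 vapor: z₂ = (0.6456, 0.3544).
Drum 2:
Let ψ₂ = V/F and solve Σ zᵢ(Kᵢ−1)/(1+ψ₂(Kᵢ−1)) = 0.
g(0) = ΣzᵢKᵢ − 1 = 0.565 and g(1) = 1 − Σzᵢ/Kᵢ = -0.467, so a root lies in (0, 1).
Iterate (Newton) starting at ψ₂ = 0.49:
  ψ₂ = 0.490: g = 0.1253, g' = -0.794 → ψ₂ = 0.648
  ψ₂ = 0.648: g = -0.0061, g' = -0.892 → ψ₂ = 0.641
Converged at ψ₂ = 0.641.
  1: x = 0.357, y = 0.807
  2: x = 0.643, y = 0.193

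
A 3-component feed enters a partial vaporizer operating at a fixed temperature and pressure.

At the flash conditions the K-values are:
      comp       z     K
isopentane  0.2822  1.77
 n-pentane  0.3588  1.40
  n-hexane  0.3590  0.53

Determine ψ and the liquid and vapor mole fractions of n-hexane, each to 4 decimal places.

Let ψ = V/F and solve Σ zᵢ(Kᵢ−1)/(1+ψ(Kᵢ−1)) = 0.
Feasibility: ΣzᵢKᵢ = 1.1921, Σzᵢ/Kᵢ = 1.0931 — both > 1, two phases present.
Newton–Raphson from ψ = 0.5:
  ψ = 0.5000: g = 0.05593, g' = -0.2626 → ψ = 0.7130
  ψ = 0.7130: g = -0.00182, g' = -0.2839 → ψ = 0.7066
Converged at ψ = 0.7066.
Compositions from xᵢ = zᵢ/(1+ψ(Kᵢ−1)), yᵢ = Kᵢxᵢ:
  isopentane: x = 0.1828, y = 0.3235
  n-pentane: x = 0.2797, y = 0.3916
  n-hexane: x = 0.5375, y = 0.2849

ψ = 0.7066, x_n-hexane = 0.5375, y_n-hexane = 0.2849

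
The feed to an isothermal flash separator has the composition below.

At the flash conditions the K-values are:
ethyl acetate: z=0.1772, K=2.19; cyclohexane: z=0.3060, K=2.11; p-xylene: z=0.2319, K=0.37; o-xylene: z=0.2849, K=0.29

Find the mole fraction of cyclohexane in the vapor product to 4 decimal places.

Iterate (Newton) starting at ψ = 0.5:
  ψ = 0.5000: g = -0.17625, g' = -0.7959 → ψ = 0.2786
  ψ = 0.2786: g = -0.01153, g' = -0.7201 → ψ = 0.2625
Converged at ψ = 0.2626.
Compositions from xᵢ = zᵢ/(1+ψ(Kᵢ−1)), yᵢ = Kᵢxᵢ:
  ethyl acetate: x = 0.1350, y = 0.2957
  cyclohexane: x = 0.2369, y = 0.5000
  p-xylene: x = 0.2779, y = 0.1028
  o-xylene: x = 0.3502, y = 0.1016

y_cyclohexane = 0.5000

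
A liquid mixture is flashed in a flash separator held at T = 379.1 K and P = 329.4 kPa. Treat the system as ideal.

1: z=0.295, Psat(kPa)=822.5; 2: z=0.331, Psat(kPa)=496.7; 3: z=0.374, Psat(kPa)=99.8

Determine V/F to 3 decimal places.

V/F = 0.481

Raoult's law: Kᵢ = Pᵢˢᵃᵗ/P = Pᵢˢᵃᵗ/329.4.
  K_1 = 822.5/329.4 = 2.49696, K_2 = 496.7/329.4 = 1.50789, K_3 = 99.8/329.4 = 0.30298
Rachford–Rice: g(V/F) = Σ zᵢ(Kᵢ−1)/(1+V/F(Kᵢ−1)) = 0.
Check two-phase: ΣzᵢKᵢ = 1.349 > 1 and Σzᵢ/Kᵢ = 1.572 > 1, so g(0) = 0.349 > 0 and g(1) = -0.572 < 0.
Iterate (Newton) starting at V/F = 0.5:
  V/F = 0.500: g = -0.0135, g' = -0.699 → V/F = 0.481
Converged at V/F = 0.481.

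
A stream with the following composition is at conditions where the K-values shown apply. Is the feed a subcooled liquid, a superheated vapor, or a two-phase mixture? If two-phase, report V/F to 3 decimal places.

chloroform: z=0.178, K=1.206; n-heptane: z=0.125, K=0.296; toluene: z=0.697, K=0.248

ΣzᵢKᵢ = 0.425; Σzᵢ/Kᵢ = 3.380.
Since ΣzᵢKᵢ < 1 the mixture is below its bubble point — single liquid phase.

subcooled liquid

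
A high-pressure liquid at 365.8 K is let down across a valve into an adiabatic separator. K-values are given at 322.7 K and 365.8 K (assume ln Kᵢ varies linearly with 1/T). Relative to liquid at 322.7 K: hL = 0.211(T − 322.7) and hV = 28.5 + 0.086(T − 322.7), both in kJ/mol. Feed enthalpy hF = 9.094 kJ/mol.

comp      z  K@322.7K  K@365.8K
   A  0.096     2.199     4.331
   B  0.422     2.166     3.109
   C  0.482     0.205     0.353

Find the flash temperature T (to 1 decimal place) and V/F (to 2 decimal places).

T = 327.5 K, V/F = 0.29

Adiabatic flash: solve Rachford–Rice at each trial T, then check hF = ψ·hV(T) + (1−ψ)·hL(T).
  T = 322.7 K: K = (2.199, 2.166, 0.205), RR gives ψ = 0.240, H_out = 6.850 kJ/mol
  T = 365.8 K: K = (4.331, 3.109, 0.353), RR gives ψ = 0.590, H_out = 22.730 kJ/mol
  T = 344.2 K: K = (3.150, 2.623, 0.273), RR gives ψ = 0.431, H_out = 15.670 kJ/mol
  T = 333.4 K: K = (2.645, 2.390, 0.238), RR gives ψ = 0.344, H_out = 11.593 kJ/mol
  T = 328.0 K: K = (2.413, 2.276, 0.221), RR gives ψ = 0.294, H_out = 9.311 kJ/mol
  T = 325.4 K: K = (2.307, 2.222, 0.213), RR gives ψ = 0.269, H_out = 8.135 kJ/mol
  T = 326.7 K: K = (2.359, 2.249, 0.217), RR gives ψ = 0.282, H_out = 8.730 kJ/mol
Linear interpolation between T = 326.7 (H_out = 8.730) and T = 328.0 (H_out = 9.311) on hF = 9.094 gives T ≈ 327.5 K, at which ψ = 0.29.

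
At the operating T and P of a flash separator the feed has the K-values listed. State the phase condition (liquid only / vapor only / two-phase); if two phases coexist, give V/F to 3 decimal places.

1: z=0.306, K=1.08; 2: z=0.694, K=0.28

ΣzᵢKᵢ = 0.525; Σzᵢ/Kᵢ = 2.762.
Since ΣzᵢKᵢ < 1 the mixture is below its bubble point — single liquid phase.

liquid only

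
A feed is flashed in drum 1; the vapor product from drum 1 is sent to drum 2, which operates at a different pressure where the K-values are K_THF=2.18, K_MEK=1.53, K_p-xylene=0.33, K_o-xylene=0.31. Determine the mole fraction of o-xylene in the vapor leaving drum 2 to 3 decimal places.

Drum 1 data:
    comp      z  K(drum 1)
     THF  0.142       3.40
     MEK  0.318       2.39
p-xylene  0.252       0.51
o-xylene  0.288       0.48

y_o-xylene (drum 2) = 0.084

Drum 1:
Material balance + equilibrium reduce to Σ zᵢ(Kᵢ−1)/(1+ψ₁(Kᵢ−1)) = 0.
Check two-phase: ΣzᵢKᵢ = 1.510 > 1 and Σzᵢ/Kᵢ = 1.269 > 1, so g(0) = 0.510 > 0 and g(1) = -0.269 < 0.
Newton iteration, ψ₁⁰ = 0.5:
  ψ₁ = 0.500: g = 0.0498, g' = -0.631 → ψ₁ = 0.579
  ψ₁ = 0.579: g = 0.0010, g' = -0.609 → ψ₁ = 0.580
Converged at ψ₁ = 0.580.
Drum-1 compositions:
  THF: x = 0.059, y = 0.202
  MEK: x = 0.176, y = 0.421
  p-xylene: x = 0.352, y = 0.180
  o-xylene: x = 0.413, y = 0.198
Drum-2 feed = drum-1 vapor: z₂ = (0.2018, 0.4206, 0.1796, 0.1980).
Drum 2:
Newton–Raphson from ψ₂ = 0.43:
  ψ₂ = 0.430: g = -0.0238, g' = -0.552 → ψ₂ = 0.387
  ψ₂ = 0.387: g = -0.0004, g' = -0.536 → ψ₂ = 0.386
Converged at ψ₂ = 0.386.
  THF: x = 0.139, y = 0.302
  MEK: x = 0.349, y = 0.534
  p-xylene: x = 0.242, y = 0.080
  o-xylene: x = 0.270, y = 0.084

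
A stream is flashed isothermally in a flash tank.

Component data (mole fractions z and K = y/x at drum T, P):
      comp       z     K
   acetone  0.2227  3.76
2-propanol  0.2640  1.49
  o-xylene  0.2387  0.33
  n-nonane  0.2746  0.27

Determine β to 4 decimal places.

β = 0.2919

Rachford–Rice: g(β) = Σ zᵢ(Kᵢ−1)/(1+β(Kᵢ−1)) = 0.
Check two-phase: ΣzᵢKᵢ = 1.3836 > 1 and Σzᵢ/Kᵢ = 1.9768 > 1, so g(0) = 0.3836 > 0 and g(1) = -0.9768 < 0.
Newton–Raphson from β = 0.5:
  β = 0.5000: g = -0.19402, g' = -0.9456 → β = 0.2948
  β = 0.2948: g = -0.00280, g' = -0.9681 → β = 0.2919
Converged at β = 0.2919.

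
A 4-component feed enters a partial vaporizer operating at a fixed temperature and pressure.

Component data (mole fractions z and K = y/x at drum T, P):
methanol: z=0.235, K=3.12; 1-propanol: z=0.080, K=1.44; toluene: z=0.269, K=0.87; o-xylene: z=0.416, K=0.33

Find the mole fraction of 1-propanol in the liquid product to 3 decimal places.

x_1-propanol = 0.073

Rachford–Rice: g(V/F) = Σ zᵢ(Kᵢ−1)/(1+V/F(Kᵢ−1)) = 0.
g(0) = ΣzᵢKᵢ − 1 = 0.220 and g(1) = 1 − Σzᵢ/Kᵢ = -0.701, so a root lies in (0, 1).
Newton iteration, V/F⁰ = 0.44:
  V/F = 0.440: g = -0.1451, g' = -0.674 → V/F = 0.225
  V/F = 0.225: g = 0.0052, g' = -0.761 → V/F = 0.232
Converged at V/F = 0.232.
Compositions from xᵢ = zᵢ/(1+V/F(Kᵢ−1)), yᵢ = Kᵢxᵢ:
  methanol: x = 0.158, y = 0.492
  1-propanol: x = 0.073, y = 0.105
  toluene: x = 0.277, y = 0.241
  o-xylene: x = 0.492, y = 0.163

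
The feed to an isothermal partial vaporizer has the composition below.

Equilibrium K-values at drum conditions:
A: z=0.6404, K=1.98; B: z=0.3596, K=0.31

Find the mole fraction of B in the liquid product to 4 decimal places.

Rachford–Rice: g(ψ) = Σ zᵢ(Kᵢ−1)/(1+ψ(Kᵢ−1)) = 0.
Check two-phase: ΣzᵢKᵢ = 1.3795 > 1 and Σzᵢ/Kᵢ = 1.4834 > 1, so g(0) = 0.3795 > 0 and g(1) = -0.4834 < 0.
Binary case is linear: z₁(K₁−1)(1+ψ(K₂−1)) + z₂(K₂−1)(1+ψ(K₁−1)) = 0
⇒ ψ = [z₁(K₁−1)+z₂(K₂−1)] / [−(K₁−1)(K₂−1)] = 0.37947/0.67620 = 0.5612
Compositions from xᵢ = zᵢ/(1+ψ(Kᵢ−1)), yᵢ = Kᵢxᵢ:
  A: x = 0.4132, y = 0.8181
  B: x = 0.5868, y = 0.1819

x_B = 0.5868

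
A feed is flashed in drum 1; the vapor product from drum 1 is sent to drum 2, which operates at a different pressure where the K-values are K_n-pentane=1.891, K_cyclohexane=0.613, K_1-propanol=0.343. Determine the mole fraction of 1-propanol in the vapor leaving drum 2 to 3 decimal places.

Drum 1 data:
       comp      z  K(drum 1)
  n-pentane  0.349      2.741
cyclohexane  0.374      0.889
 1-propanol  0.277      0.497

y_1-propanol (drum 2) = 0.086

Drum 1:
Rachford–Rice: g(ψ₁) = Σ zᵢ(Kᵢ−1)/(1+ψ₁(Kᵢ−1)) = 0.
g(0) = ΣzᵢKᵢ − 1 = 0.427 and g(1) = 1 − Σzᵢ/Kᵢ = -0.105, so a root lies in (0, 1).
Newton iteration, ψ₁⁰ = 0.49:
  ψ₁ = 0.490: g = 0.0991, g' = -0.437 → ψ₁ = 0.717
  ψ₁ = 0.717: g = 0.0073, g' = -0.386 → ψ₁ = 0.736
Converged at ψ₁ = 0.736.
Drum-1 compositions:
  n-pentane: x = 0.153, y = 0.419
  cyclohexane: x = 0.407, y = 0.362
  1-propanol: x = 0.440, y = 0.219
Drum-2 feed = drum-1 vapor: z₂ = (0.4194, 0.3621, 0.2185).
Drum 2:
Iterate (Newton) starting at ψ₂ = 0.55:
  ψ₂ = 0.550: g = -0.1520, g' = -0.469 → ψ₂ = 0.226
  ψ₂ = 0.226: g = -0.0110, g' = -0.426 → ψ₂ = 0.200
Converged at ψ₂ = 0.200.
  n-pentane: x = 0.356, y = 0.673
  cyclohexane: x = 0.392, y = 0.241
  1-propanol: x = 0.252, y = 0.086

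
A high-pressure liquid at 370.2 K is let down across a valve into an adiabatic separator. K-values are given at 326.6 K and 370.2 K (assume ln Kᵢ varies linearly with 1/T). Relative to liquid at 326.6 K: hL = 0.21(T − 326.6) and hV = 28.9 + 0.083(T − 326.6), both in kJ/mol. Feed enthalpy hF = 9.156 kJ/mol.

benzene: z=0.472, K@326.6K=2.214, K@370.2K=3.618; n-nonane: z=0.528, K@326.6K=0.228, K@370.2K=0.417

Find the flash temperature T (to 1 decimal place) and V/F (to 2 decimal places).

T = 334.4 K, V/F = 0.27

Adiabatic flash: solve Rachford–Rice at each trial T, then check hF = ψ·hV(T) + (1−ψ)·hL(T).
  T = 326.6 K: K = (2.214, 0.228), RR gives ψ = 0.176, H_out = 5.100 kJ/mol
  T = 370.2 K: K = (3.618, 0.417), RR gives ψ = 0.608, H_out = 23.359 kJ/mol
  T = 348.4 K: K = (2.874, 0.314), RR gives ψ = 0.407, H_out = 15.201 kJ/mol
  T = 337.5 K: K = (2.533, 0.269), RR gives ψ = 0.301, H_out = 10.581 kJ/mol
  T = 332.1 K: K = (2.372, 0.248), RR gives ψ = 0.243, H_out = 8.010 kJ/mol
  T = 334.8 K: K = (2.452, 0.259), RR gives ψ = 0.273, H_out = 9.325 kJ/mol
  T = 333.5 K: K = (2.413, 0.254), RR gives ψ = 0.259, H_out = 8.700 kJ/mol
Linear interpolation between T = 333.5 (H_out = 8.700) and T = 334.8 (H_out = 9.325) on hF = 9.156 gives T ≈ 334.4 K, at which ψ = 0.27.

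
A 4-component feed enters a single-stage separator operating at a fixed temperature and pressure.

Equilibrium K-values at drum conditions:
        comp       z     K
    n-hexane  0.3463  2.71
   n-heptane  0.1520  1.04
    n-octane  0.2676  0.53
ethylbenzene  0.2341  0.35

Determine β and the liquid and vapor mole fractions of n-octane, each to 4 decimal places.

β = 0.3954, x_n-octane = 0.3287, y_n-octane = 0.1742

Rachford–Rice: g(β) = Σ zᵢ(Kᵢ−1)/(1+β(Kᵢ−1)) = 0.
Check two-phase: ΣzᵢKᵢ = 1.3203 > 1 and Σzᵢ/Kᵢ = 1.4477 > 1, so g(0) = 0.3203 > 0 and g(1) = -0.4477 < 0.
Newton iteration, β⁰ = 0.5:
  β = 0.5000: g = -0.06465, g' = -0.6126 → β = 0.3945
  β = 0.3945: g = 0.00058, g' = -0.6293 → β = 0.3954
Converged at β = 0.3954.
Compositions from xᵢ = zᵢ/(1+β(Kᵢ−1)), yᵢ = Kᵢxᵢ:
  n-hexane: x = 0.2066, y = 0.5599
  n-heptane: x = 0.1496, y = 0.1556
  n-octane: x = 0.3287, y = 0.1742
  ethylbenzene: x = 0.3151, y = 0.1103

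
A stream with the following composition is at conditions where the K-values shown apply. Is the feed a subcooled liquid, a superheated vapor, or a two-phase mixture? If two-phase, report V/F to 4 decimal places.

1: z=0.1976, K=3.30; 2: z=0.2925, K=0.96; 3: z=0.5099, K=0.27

ΣzᵢKᵢ = 1.0706; Σzᵢ/Kᵢ = 2.2531.
Both exceed 1, so a two-phase solution exists.
Let ψ = V/F and solve Σ zᵢ(Kᵢ−1)/(1+ψ(Kᵢ−1)) = 0.
Newton–Raphson from ψ = 0.63:
  ψ = 0.6300: g = -0.51561, g' = -1.1063 → ψ = 0.1639
  ψ = 0.1639: g = -0.10456, g' = -0.9024 → ψ = 0.0481
  ψ = 0.0481: g = 0.01177, g' = -1.1399 → ψ = 0.0584
  ψ = 0.0584: g = 0.00016, g' = -1.1094 → ψ = 0.0585
Converged at ψ = 0.0585.

two-phase, V/F = 0.0585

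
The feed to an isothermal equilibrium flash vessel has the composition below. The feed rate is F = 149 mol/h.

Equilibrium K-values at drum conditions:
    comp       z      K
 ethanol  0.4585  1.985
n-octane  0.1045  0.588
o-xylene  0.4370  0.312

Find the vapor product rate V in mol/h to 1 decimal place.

Iterate (Newton) starting at ψ = 0.65:
  ψ = 0.6500: g = -0.32734, g' = -0.8753 → ψ = 0.2760
  ψ = 0.2760: g = -0.06464, g' = -0.6128 → ψ = 0.1705
  ψ = 0.1705: g = -0.00026, g' = -0.6121 → ψ = 0.1701
Converged at ψ = 0.1701.
Then V = ψ·F = 0.1701·149 = 25.3 mol/h and L = F − V = 123.7 mol/h.

V = 25.3 mol/h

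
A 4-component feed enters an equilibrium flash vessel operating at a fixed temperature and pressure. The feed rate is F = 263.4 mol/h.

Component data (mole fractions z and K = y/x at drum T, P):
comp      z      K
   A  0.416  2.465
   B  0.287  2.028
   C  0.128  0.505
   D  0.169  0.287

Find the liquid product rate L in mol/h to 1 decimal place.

Let ψ = V/F and solve Σ zᵢ(Kᵢ−1)/(1+ψ(Kᵢ−1)) = 0.
g(0) = ΣzᵢKᵢ − 1 = 0.721 and g(1) = 1 − Σzᵢ/Kᵢ = -0.153, so a root lies in (0, 1).
Newton iteration, ψ⁰ = 0.5:
  ψ = 0.500: g = 0.2752, g' = -0.693 → ψ = 0.897
  ψ = 0.897: g = -0.0317, g' = -1.012 → ψ = 0.866
  ψ = 0.866: g = -0.0011, g' = -0.941 → ψ = 0.865
Converged at ψ = 0.865.
Then V = ψ·F = 0.8647·263.4 = 227.8 mol/h and L = F − V = 35.6 mol/h.

L = 35.6 mol/h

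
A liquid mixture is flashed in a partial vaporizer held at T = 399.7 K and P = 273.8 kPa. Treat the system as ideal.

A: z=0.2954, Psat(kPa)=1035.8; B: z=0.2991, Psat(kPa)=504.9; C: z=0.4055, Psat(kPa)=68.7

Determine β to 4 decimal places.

Raoult's law: Kᵢ = Pᵢˢᵃᵗ/P = Pᵢˢᵃᵗ/273.8.
  K_A = 1035.8/273.8 = 3.783053, K_B = 504.9/273.8 = 1.844047, K_C = 68.7/273.8 = 0.250913
Material balance + equilibrium reduce to Σ zᵢ(Kᵢ−1)/(1+β(Kᵢ−1)) = 0.
Check two-phase: ΣzᵢKᵢ = 1.7708 > 1 and Σzᵢ/Kᵢ = 1.8564 > 1, so g(0) = 0.7708 > 0 and g(1) = -0.8564 < 0.
Newton iteration, β⁰ = 0.5:
  β = 0.5000: g = 0.03564, g' = -1.0871 → β = 0.5328
  β = 0.5328: g = -0.00023, g' = -1.1027 → β = 0.5326
Converged at β = 0.5326.

β = 0.5326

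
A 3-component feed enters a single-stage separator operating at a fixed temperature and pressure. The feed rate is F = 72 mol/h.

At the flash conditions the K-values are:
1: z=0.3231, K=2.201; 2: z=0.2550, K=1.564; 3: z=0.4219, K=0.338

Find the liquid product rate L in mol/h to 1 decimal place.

Rachford–Rice: g(ψ) = Σ zᵢ(Kᵢ−1)/(1+ψ(Kᵢ−1)) = 0.
Check two-phase: ΣzᵢKᵢ = 1.2526 > 1 and Σzᵢ/Kᵢ = 1.5581 > 1, so g(0) = 0.2526 > 0 and g(1) = -0.5581 < 0.
Newton–Raphson from ψ = 0.5:
  ψ = 0.5000: g = -0.06285, g' = -0.6444 → ψ = 0.4025
  ψ = 0.4025: g = -0.00193, g' = -0.6093 → ψ = 0.3993
Converged at ψ = 0.3993.
Then V = ψ·F = 0.3993·72 = 28.7 mol/h and L = F − V = 43.3 mol/h.

L = 43.3 mol/h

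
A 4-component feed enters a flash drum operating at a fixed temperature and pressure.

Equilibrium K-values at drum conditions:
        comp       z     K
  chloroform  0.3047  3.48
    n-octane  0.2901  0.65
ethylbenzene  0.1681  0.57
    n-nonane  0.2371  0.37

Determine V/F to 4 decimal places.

Material balance + equilibrium reduce to Σ zᵢ(Kᵢ−1)/(1+V/F(Kᵢ−1)) = 0.
g(0) = ΣzᵢKᵢ − 1 = 0.4325 and g(1) = 1 − Σzᵢ/Kᵢ = -0.4696, so a root lies in (0, 1).
Newton–Raphson from V/F = 0.5:
  V/F = 0.5000: g = -0.09587, g' = -0.6767 → V/F = 0.3583
  V/F = 0.3583: g = 0.00563, g' = -0.7723 → V/F = 0.3656
  V/F = 0.3656: g = 0.00003, g' = -0.7648 → V/F = 0.3657
Converged at V/F = 0.3657.

V/F = 0.3657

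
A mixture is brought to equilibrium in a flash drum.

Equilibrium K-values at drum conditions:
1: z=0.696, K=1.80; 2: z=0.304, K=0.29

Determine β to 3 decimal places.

β = 0.600

Material balance + equilibrium reduce to Σ zᵢ(Kᵢ−1)/(1+β(Kᵢ−1)) = 0.
Feasibility: ΣzᵢKᵢ = 1.341, Σzᵢ/Kᵢ = 1.435 — both > 1, two phases present.
Binary case is linear: z₁(K₁−1)(1+β(K₂−1)) + z₂(K₂−1)(1+β(K₁−1)) = 0
⇒ β = [z₁(K₁−1)+z₂(K₂−1)] / [−(K₁−1)(K₂−1)] = 0.3410/0.5680 = 0.600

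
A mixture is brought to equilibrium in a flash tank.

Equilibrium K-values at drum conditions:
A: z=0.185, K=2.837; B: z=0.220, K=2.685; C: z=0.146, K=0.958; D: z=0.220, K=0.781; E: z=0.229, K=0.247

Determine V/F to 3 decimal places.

V/F = 0.558

Material balance + equilibrium reduce to Σ zᵢ(Kᵢ−1)/(1+V/F(Kᵢ−1)) = 0.
g(0) = ΣzᵢKᵢ − 1 = 0.484 and g(1) = 1 − Σzᵢ/Kᵢ = -0.508, so a root lies in (0, 1).
Iterate (Newton) starting at V/F = 0.5:
  V/F = 0.500: g = 0.0414, g' = -0.701 → V/F = 0.559
  V/F = 0.559: g = -0.0004, g' = -0.719 → V/F = 0.558
Converged at V/F = 0.558.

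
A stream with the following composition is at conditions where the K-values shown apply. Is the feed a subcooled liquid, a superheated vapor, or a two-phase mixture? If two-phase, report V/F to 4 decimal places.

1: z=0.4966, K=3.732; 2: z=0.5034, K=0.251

two-phase, V/F = 0.4788

ΣzᵢKᵢ = 1.9797; Σzᵢ/Kᵢ = 2.1386.
Both exceed 1, so a two-phase solution exists.
Newton iteration, ψ⁰ = 0.5:
  ψ = 0.5000: g = -0.02937, g' = -1.3839 → ψ = 0.4788
Converged at ψ = 0.4788.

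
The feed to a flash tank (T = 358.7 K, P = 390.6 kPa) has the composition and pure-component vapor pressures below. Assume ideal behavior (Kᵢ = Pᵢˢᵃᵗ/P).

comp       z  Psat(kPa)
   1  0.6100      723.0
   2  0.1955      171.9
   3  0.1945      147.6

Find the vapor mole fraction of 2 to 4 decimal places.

y_2 = 0.1266

Raoult's law: Kᵢ = Pᵢˢᵃᵗ/P = Pᵢˢᵃᵗ/390.6.
  K_1 = 723.0/390.6 = 1.850998, K_2 = 171.9/390.6 = 0.440092, K_3 = 147.6/390.6 = 0.377880
Material balance + equilibrium reduce to Σ zᵢ(Kᵢ−1)/(1+V/F(Kᵢ−1)) = 0.
g(0) = ΣzᵢKᵢ − 1 = 0.2886 and g(1) = 1 − Σzᵢ/Kᵢ = -0.2885, so a root lies in (0, 1).
Iterate (Newton) starting at V/F = 0.57:
  V/F = 0.5700: g = 0.00129, g' = -0.5132 → V/F = 0.5725
Converged at V/F = 0.5725.
Compositions from xᵢ = zᵢ/(1+V/F(Kᵢ−1)), yᵢ = Kᵢxᵢ:
  1: x = 0.4102, y = 0.7592
  2: x = 0.2877, y = 0.1266
  3: x = 0.3021, y = 0.1142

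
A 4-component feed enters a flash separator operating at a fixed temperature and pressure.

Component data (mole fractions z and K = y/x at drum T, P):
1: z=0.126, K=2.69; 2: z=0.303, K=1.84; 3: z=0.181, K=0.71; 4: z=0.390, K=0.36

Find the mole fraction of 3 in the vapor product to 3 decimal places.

Rachford–Rice: g(V/F) = Σ zᵢ(Kᵢ−1)/(1+V/F(Kᵢ−1)) = 0.
Check two-phase: ΣzᵢKᵢ = 1.165 > 1 and Σzᵢ/Kᵢ = 1.550 > 1, so g(0) = 0.165 > 0 and g(1) = -0.550 < 0.
Newton iteration, V/F⁰ = 0.65:
  V/F = 0.650: g = -0.2260, g' = -0.663 → V/F = 0.309
  V/F = 0.309: g = -0.0268, g' = -0.557 → V/F = 0.261
Converged at V/F = 0.261.
Compositions from xᵢ = zᵢ/(1+V/F(Kᵢ−1)), yᵢ = Kᵢxᵢ:
  1: x = 0.087, y = 0.235
  2: x = 0.248, y = 0.457
  3: x = 0.196, y = 0.139
  4: x = 0.468, y = 0.169

y_3 = 0.139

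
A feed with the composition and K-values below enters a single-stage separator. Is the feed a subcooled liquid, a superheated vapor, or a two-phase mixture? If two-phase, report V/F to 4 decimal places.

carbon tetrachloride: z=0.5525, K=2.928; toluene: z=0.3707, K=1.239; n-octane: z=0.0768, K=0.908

superheated vapor

ΣzᵢKᵢ = 2.1468; Σzᵢ/Kᵢ = 0.5725.
Since Σzᵢ/Kᵢ < 1 the mixture is above its dew point — single vapor phase.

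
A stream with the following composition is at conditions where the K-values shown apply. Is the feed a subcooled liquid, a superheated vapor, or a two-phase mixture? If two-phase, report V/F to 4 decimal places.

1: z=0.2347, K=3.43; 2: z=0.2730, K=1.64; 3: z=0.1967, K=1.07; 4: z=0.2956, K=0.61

superheated vapor

ΣzᵢKᵢ = 1.6435; Σzᵢ/Kᵢ = 0.9033.
Since Σzᵢ/Kᵢ < 1 the mixture is above its dew point — single vapor phase.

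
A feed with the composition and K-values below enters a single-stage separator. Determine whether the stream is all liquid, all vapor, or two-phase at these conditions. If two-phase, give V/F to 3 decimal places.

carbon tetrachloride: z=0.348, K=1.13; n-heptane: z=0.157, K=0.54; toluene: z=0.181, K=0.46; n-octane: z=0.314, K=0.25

ΣzᵢKᵢ = 0.640; Σzᵢ/Kᵢ = 2.248.
Since ΣzᵢKᵢ < 1 the mixture is below its bubble point — single liquid phase.

all liquid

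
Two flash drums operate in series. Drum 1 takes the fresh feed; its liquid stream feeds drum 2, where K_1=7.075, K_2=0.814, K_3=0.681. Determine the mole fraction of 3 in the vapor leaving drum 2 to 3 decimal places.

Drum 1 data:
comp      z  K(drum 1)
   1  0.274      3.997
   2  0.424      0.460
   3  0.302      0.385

Drum 1:
Iterate (Newton) starting at ψ₁ = 0.58:
  ψ₁ = 0.580: g = -0.3222, g' = -0.866 → ψ₁ = 0.208
  ψ₁ = 0.208: g = 0.0348, g' = -1.241 → ψ₁ = 0.236
  ψ₁ = 0.236: g = 0.0011, g' = -1.163 → ψ₁ = 0.237
Converged at ψ₁ = 0.237.
Drum-1 compositions:
  1: x = 0.160, y = 0.640
  2: x = 0.486, y = 0.224
  3: x = 0.354, y = 0.136
Drum-2 feed = drum-1 liquid: z₂ = (0.1602, 0.4863, 0.3536).
Drum 2:
Rachford–Rice: g(ψ₂) = Σ zᵢ(Kᵢ−1)/(1+ψ₂(Kᵢ−1)) = 0.
g(0) = ΣzᵢKᵢ − 1 = 0.770 and g(1) = 1 − Σzᵢ/Kᵢ = -0.139, so a root lies in (0, 1).
Newton iteration, ψ₂⁰ = 0.57:
  ψ₂ = 0.570: g = -0.0210, g' = -0.372 → ψ₂ = 0.514
  ψ₂ = 0.514: g = 0.0013, g' = -0.420 → ψ₂ = 0.517
Converged at ψ₂ = 0.517.
  1: x = 0.039, y = 0.274
  2: x = 0.538, y = 0.438
  3: x = 0.423, y = 0.288

y_3 (drum 2) = 0.288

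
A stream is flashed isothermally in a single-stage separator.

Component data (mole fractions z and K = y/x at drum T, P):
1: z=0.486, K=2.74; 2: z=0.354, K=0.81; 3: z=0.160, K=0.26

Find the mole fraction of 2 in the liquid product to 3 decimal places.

x_2 = 0.416

Material balance + equilibrium reduce to Σ zᵢ(Kᵢ−1)/(1+V/F(Kᵢ−1)) = 0.
Feasibility: ΣzᵢKᵢ = 1.660, Σzᵢ/Kᵢ = 1.230 — both > 1, two phases present.
Newton–Raphson from V/F = 0.5:
  V/F = 0.500: g = 0.1900, g' = -0.657 → V/F = 0.789
  V/F = 0.789: g = -0.0073, g' = -0.785 → V/F = 0.780
Converged at V/F = 0.780.
Compositions from xᵢ = zᵢ/(1+V/F(Kᵢ−1)), yᵢ = Kᵢxᵢ:
  1: x = 0.206, y = 0.565
  2: x = 0.416, y = 0.337
  3: x = 0.378, y = 0.098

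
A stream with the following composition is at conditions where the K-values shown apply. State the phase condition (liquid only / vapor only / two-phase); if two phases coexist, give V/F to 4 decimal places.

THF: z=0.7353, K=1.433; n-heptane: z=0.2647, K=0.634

vapor only

ΣzᵢKᵢ = 1.2215; Σzᵢ/Kᵢ = 0.9306.
Since Σzᵢ/Kᵢ < 1 the mixture is above its dew point — single vapor phase.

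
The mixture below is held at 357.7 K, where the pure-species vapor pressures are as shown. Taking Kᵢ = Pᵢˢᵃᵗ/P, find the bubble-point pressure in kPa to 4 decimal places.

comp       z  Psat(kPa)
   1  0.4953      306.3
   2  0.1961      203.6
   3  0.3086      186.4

At the bubble point ψ → 0, so ΣzᵢKᵢ = 1 with Kᵢ = Pᵢˢᵃᵗ/P ⇒ P = ΣzᵢPᵢˢᵃᵗ.
P = 0.4953·306.3 + 0.1961·203.6 + 0.3086·186.4 = 249.1594 kPa

Pbub = 249.1594 kPa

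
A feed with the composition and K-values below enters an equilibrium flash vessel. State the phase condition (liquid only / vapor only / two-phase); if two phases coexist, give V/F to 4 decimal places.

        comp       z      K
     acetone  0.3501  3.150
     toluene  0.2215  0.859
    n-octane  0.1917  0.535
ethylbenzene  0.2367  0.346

two-phase, V/F = 0.4749

ΣzᵢKᵢ = 1.4775; Σzᵢ/Kᵢ = 1.4114.
Both exceed 1, so a two-phase solution exists.
Material balance + equilibrium reduce to Σ zᵢ(Kᵢ−1)/(1+ψ(Kᵢ−1)) = 0.
Iterate (Newton) starting at ψ = 0.57:
  ψ = 0.5700: g = -0.06383, g' = -0.6660 → ψ = 0.4742
  ψ = 0.4742: g = 0.00053, g' = -0.6828 → ψ = 0.4749
Converged at ψ = 0.4749.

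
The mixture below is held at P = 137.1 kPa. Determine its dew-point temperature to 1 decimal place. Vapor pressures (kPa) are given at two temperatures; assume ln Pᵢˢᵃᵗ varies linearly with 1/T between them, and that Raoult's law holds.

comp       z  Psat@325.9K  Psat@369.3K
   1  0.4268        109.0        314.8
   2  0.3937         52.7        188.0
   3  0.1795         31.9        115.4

T = 354.7 K

Dew-point temperature: Σzᵢ·P/Pᵢˢᵃᵗ(T) = 1. Interpolate ln Pᵢˢᵃᵗ = aᵢ + bᵢ/T.
  T = 325.9 K: ΣzᵢP/Pᵢˢᵃᵗ = 2.3325
  T = 369.3 K: ΣzᵢP/Pᵢˢᵃᵗ = 0.6862
  T = 347.6 K: ΣzᵢP/Pᵢˢᵃᵗ = 1.2164
  T = 358.5 K: ΣzᵢP/Pᵢˢᵃᵗ = 0.9043
  T = 353.1 K: ΣzᵢP/Pᵢˢᵃᵗ = 1.0450
  T = 355.8 K: ΣzᵢP/Pᵢˢᵃᵗ = 0.9716
  T = 354.5 K: ΣzᵢP/Pᵢˢᵃᵗ = 1.0061
Interpolating between 354.5 K and 355.8 K gives T ≈ 354.7 K.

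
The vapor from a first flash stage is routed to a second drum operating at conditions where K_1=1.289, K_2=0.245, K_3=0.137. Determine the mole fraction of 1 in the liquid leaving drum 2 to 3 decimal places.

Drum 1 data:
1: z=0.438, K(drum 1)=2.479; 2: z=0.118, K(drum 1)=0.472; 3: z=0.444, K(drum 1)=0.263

x_1 (drum 2) = 0.742

Drum 1:
Let ψ₁ = V/F and solve Σ zᵢ(Kᵢ−1)/(1+ψ₁(Kᵢ−1)) = 0.
Feasibility: ΣzᵢKᵢ = 1.258, Σzᵢ/Kᵢ = 2.115 — both > 1, two phases present.
Iterate (Newton) starting at ψ₁ = 0.5:
  ψ₁ = 0.500: g = -0.2304, g' = -0.982 → ψ₁ = 0.265
  ψ₁ = 0.265: g = -0.0140, g' = -0.911 → ψ₁ = 0.250
Converged at ψ₁ = 0.250.
Drum-1 compositions:
  1: x = 0.320, y = 0.793
  2: x = 0.136, y = 0.064
  3: x = 0.544, y = 0.143
Drum-2 feed = drum-1 vapor: z₂ = (0.7927, 0.0642, 0.1431).
Drum 2:
Iterate (Newton) starting at ψ₂ = 0.41:
  ψ₂ = 0.410: g = -0.0565, g' = -0.385 → ψ₂ = 0.263
  ψ₂ = 0.263: g = -0.0074, g' = -0.293 → ψ₂ = 0.238
  ψ₂ = 0.238: g = -0.0001, g' = -0.281 → ψ₂ = 0.237
Converged at ψ₂ = 0.237.
  1: x = 0.742, y = 0.956
  2: x = 0.078, y = 0.019
  3: x = 0.180, y = 0.025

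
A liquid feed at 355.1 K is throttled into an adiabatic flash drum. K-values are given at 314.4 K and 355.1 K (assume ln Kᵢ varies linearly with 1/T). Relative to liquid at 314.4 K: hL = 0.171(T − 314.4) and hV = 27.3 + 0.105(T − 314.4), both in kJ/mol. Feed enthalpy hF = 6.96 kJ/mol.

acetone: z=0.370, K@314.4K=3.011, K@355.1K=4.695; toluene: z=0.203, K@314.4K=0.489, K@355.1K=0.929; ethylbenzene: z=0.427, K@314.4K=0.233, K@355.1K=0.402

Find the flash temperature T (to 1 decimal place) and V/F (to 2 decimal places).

T = 316.4 K, V/F = 0.24

Adiabatic flash: solve Rachford–Rice at each trial T, then check hF = ψ·hV(T) + (1−ψ)·hL(T).
  T = 314.4 K: K = (3.011, 0.489, 0.233), RR gives ψ = 0.224, H_out = 6.125 kJ/mol
  T = 355.1 K: K = (4.695, 0.929, 0.402), RR gives ψ = 0.614, H_out = 22.063 kJ/mol
  T = 334.8 K: K = (3.813, 0.688, 0.311), RR gives ψ = 0.411, H_out = 14.153 kJ/mol
  T = 324.6 K: K = (3.401, 0.583, 0.271), RR gives ψ = 0.319, H_out = 10.227 kJ/mol
  T = 319.5 K: K = (3.203, 0.535, 0.251), RR gives ψ = 0.272, H_out = 8.211 kJ/mol
  T = 316.9 K: K = (3.104, 0.511, 0.242), RR gives ψ = 0.248, H_out = 7.158 kJ/mol
  T = 315.6 K: K = (3.056, 0.500, 0.237), RR gives ψ = 0.236, H_out = 6.623 kJ/mol
Linear interpolation between T = 315.6 (H_out = 6.623) and T = 316.9 (H_out = 7.158) on hF = 6.96 gives T ≈ 316.4 K, at which ψ = 0.24.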